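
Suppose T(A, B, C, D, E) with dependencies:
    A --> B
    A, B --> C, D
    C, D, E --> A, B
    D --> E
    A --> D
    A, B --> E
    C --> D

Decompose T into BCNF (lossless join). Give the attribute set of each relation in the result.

Candidate keys of the original relation: {A}, {C}.
Within {A, B, C, D, E}: {D}⁺ ∩ {A, B, C, D, E} = {D, E}, not the whole set, so D --> E violates BCNF; decompose into {D, E} and {A, B, C, D}.
{D, E} is in BCNF.
{A, B, C, D} is in BCNF.

{A, B, C, D}; {D, E}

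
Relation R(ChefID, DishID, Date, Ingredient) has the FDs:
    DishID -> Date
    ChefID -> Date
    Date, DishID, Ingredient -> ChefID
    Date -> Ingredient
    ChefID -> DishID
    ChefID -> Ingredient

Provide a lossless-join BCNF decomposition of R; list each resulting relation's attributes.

{ChefID, Date, DishID}; {Date, Ingredient}

Candidate keys of the original relation: {ChefID}, {DishID}.
Within {ChefID, Date, DishID, Ingredient}: {Date}⁺ ∩ {ChefID, Date, DishID, Ingredient} = {Date, Ingredient}, not the whole set, so Date -> Ingredient violates BCNF; decompose into {Date, Ingredient} and {ChefID, Date, DishID}.
{Date, Ingredient} has no BCNF violation.
{ChefID, Date, DishID} has no BCNF violation.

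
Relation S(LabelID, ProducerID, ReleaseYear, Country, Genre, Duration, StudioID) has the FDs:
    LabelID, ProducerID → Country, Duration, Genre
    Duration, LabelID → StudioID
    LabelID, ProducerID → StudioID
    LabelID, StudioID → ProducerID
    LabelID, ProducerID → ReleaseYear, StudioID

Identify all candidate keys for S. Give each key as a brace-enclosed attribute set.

{LabelID} never appears on the right of any FD, so every key must include it.
{Duration, LabelID}⁺ = {Country, Duration, Genre, LabelID, ProducerID, ReleaseYear, StudioID} — all of the relation — so {Duration, LabelID} is a candidate key.
{LabelID, ProducerID}⁺ = {Country, Duration, Genre, LabelID, ProducerID, ReleaseYear, StudioID} — all of the relation — so {LabelID, ProducerID} is a candidate key.
{LabelID, StudioID}⁺ = {Country, Duration, Genre, LabelID, ProducerID, ReleaseYear, StudioID} — all of the relation — so {LabelID, StudioID} is a candidate key.
No proper subset of any of these is a key, and no other minimal superkey exists.

{Duration, LabelID}, {LabelID, ProducerID}, {LabelID, StudioID}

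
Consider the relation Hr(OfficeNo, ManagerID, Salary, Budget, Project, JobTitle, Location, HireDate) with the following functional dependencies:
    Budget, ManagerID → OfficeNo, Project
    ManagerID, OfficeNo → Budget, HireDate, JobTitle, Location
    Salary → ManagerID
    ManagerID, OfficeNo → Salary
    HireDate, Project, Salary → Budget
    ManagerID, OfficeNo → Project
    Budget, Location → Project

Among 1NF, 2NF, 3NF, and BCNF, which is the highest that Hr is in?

Candidate keys: {Budget, ManagerID}, {Budget, Salary}, {HireDate, Project, Salary}, {ManagerID, OfficeNo}, {OfficeNo, Salary}. Prime attributes: {Budget, HireDate, ManagerID, OfficeNo, Project, Salary}.
Salary → ManagerID breaks BCNF: {Salary}⁺ = {ManagerID, Salary}, so {Salary} is not a superkey.
Since {ManagerID} ⊆ prime attributes and every other non-superkey FD also has a prime right side, the schema is in 3NF.

3NF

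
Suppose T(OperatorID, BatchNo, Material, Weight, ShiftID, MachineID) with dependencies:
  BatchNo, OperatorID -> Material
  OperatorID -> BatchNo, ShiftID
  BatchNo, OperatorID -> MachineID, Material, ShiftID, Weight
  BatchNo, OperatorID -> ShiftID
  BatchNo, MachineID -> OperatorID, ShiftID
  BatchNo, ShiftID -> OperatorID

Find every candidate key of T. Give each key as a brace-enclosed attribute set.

{OperatorID}⁺ = {BatchNo, MachineID, Material, OperatorID, ShiftID, Weight} — all of the relation — so {OperatorID} is a candidate key.
{BatchNo, MachineID}⁺ = {BatchNo, MachineID, Material, OperatorID, ShiftID, Weight} — all of the relation — so {BatchNo, MachineID} is a candidate key.
{BatchNo, ShiftID}⁺ = {BatchNo, MachineID, Material, OperatorID, ShiftID, Weight} — all of the relation — so {BatchNo, ShiftID} is a candidate key.
Any other superkey properly contains one of these, so there are no further candidate keys.

{BatchNo, MachineID}, {BatchNo, ShiftID}, {OperatorID}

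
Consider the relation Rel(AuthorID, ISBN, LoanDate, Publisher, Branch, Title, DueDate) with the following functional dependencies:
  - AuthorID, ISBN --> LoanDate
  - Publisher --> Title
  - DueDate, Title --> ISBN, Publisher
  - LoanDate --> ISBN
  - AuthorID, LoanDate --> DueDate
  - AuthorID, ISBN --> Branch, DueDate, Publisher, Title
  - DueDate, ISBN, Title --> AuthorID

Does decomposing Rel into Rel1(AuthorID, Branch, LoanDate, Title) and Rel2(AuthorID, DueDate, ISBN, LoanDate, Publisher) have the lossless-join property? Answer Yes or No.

Yes

Common attributes: {AuthorID, LoanDate}; their closure is {AuthorID, Branch, DueDate, ISBN, LoanDate, Publisher, Title}.
Rel1 is contained in that closure, so Rel1 ∩ Rel2 --> Rel1 holds and the join is lossless.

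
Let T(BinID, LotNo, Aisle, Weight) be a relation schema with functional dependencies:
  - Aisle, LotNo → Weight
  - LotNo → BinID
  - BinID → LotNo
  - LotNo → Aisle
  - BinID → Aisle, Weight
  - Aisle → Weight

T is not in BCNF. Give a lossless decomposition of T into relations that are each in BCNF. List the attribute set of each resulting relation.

{Aisle, BinID, LotNo}; {Aisle, Weight}

Candidate keys of the original relation: {BinID}, {LotNo}.
{Aisle, BinID, LotNo, Weight}: {Aisle} determines {Aisle, Weight} here but is not a superkey — split on Aisle → Weight, giving {Aisle, Weight} and {Aisle, BinID, LotNo}.
{Aisle, Weight} is in BCNF.
{Aisle, BinID, LotNo} is in BCNF.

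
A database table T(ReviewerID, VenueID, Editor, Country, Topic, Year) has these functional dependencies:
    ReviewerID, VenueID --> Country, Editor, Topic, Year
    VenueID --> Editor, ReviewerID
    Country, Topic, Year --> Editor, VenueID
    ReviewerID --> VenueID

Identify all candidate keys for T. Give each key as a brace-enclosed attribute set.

{ReviewerID}⁺ = {Country, Editor, ReviewerID, Topic, VenueID, Year}, which is every attribute, so {ReviewerID} is a candidate key.
{VenueID}⁺ = {Country, Editor, ReviewerID, Topic, VenueID, Year}, which is every attribute, so {VenueID} is a candidate key.
{Country, Topic, Year}⁺ = {Country, Editor, ReviewerID, Topic, VenueID, Year}, which is every attribute, so {Country, Topic, Year} is a candidate key.
These are minimal and exhaustive — every other superkey contains one of them.

{Country, Topic, Year}, {ReviewerID}, {VenueID}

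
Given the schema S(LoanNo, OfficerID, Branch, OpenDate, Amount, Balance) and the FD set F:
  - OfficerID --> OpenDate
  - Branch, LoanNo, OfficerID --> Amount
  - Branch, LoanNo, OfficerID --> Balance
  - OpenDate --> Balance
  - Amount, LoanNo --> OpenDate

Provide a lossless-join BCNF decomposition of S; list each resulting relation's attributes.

Candidate key of the original relation: {Branch, LoanNo, OfficerID}.
Within {Amount, Balance, Branch, LoanNo, OfficerID, OpenDate}: {OfficerID}⁺ ∩ {Amount, Balance, Branch, LoanNo, OfficerID, OpenDate} = {Balance, OfficerID, OpenDate}, not the whole set, so OfficerID --> Balance, OpenDate violates BCNF; decompose into {Balance, OfficerID, OpenDate} and {Amount, Branch, LoanNo, OfficerID}.
Within {Balance, OfficerID, OpenDate}: {OpenDate}⁺ ∩ {Balance, OfficerID, OpenDate} = {Balance, OpenDate}, not the whole set, so OpenDate --> Balance violates BCNF; decompose into {Balance, OpenDate} and {OfficerID, OpenDate}.
{Balance, OpenDate}: every determinant is a superkey — BCNF.
{OfficerID, OpenDate}: every determinant is a superkey — BCNF.
{Amount, Branch, LoanNo, OfficerID}: every determinant is a superkey — BCNF.

{Amount, Branch, LoanNo, OfficerID}; {Balance, OpenDate}; {OfficerID, OpenDate}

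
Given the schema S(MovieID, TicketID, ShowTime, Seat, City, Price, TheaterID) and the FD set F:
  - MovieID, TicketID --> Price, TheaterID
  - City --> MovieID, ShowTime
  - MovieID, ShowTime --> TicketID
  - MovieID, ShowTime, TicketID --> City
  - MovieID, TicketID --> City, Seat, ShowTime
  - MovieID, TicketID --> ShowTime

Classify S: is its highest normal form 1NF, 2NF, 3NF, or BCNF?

Candidate keys: {City}, {MovieID, ShowTime}, {MovieID, TicketID}. Prime attributes: {City, MovieID, ShowTime, TicketID}.
Each dependency's left side is a superkey — BCNF holds.

BCNF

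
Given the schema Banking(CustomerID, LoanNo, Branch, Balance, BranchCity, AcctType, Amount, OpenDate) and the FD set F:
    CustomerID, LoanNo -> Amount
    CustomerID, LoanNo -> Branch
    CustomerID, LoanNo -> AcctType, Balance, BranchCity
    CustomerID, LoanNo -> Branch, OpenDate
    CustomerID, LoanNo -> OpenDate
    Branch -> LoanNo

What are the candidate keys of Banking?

{CustomerID} never appears on the right of any FD, so every key must include it.
{Branch, CustomerID}⁺ = {AcctType, Amount, Balance, Branch, BranchCity, CustomerID, LoanNo, OpenDate} — all of the relation — so {Branch, CustomerID} is a candidate key.
{CustomerID, LoanNo}⁺ = {AcctType, Amount, Balance, Branch, BranchCity, CustomerID, LoanNo, OpenDate} — all of the relation — so {CustomerID, LoanNo} is a candidate key.
These are minimal and exhaustive — every other superkey contains one of them.

{Branch, CustomerID}, {CustomerID, LoanNo}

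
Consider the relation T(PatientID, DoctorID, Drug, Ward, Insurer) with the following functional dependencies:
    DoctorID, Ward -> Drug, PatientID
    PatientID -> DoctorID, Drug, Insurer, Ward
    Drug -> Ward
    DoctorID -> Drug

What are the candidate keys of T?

{DoctorID} is a candidate key since {DoctorID}⁺ = {DoctorID, Drug, Insurer, PatientID, Ward} covers every attribute.
{PatientID} is a candidate key since {PatientID}⁺ = {DoctorID, Drug, Insurer, PatientID, Ward} covers every attribute.
These are minimal and exhaustive — every other superkey contains one of them.

{DoctorID}, {PatientID}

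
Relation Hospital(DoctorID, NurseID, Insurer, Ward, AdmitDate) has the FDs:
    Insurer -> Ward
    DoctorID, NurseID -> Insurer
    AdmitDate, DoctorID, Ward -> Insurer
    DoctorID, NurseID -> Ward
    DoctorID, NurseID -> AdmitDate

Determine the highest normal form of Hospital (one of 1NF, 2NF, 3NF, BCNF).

Candidate key: {DoctorID, NurseID}. Prime attributes: {DoctorID, NurseID}.
For Insurer -> Ward we have {Insurer}⁺ = {Insurer, Ward}; {Insurer} is not a superkey, so BCNF fails.
Insurer -> Ward has non-prime {Ward} on the right and a non-superkey on the left, so 3NF fails.
No proper subset of a key has a non-prime attribute in its closure, so there is no partial dependency; 2NF holds.

2NF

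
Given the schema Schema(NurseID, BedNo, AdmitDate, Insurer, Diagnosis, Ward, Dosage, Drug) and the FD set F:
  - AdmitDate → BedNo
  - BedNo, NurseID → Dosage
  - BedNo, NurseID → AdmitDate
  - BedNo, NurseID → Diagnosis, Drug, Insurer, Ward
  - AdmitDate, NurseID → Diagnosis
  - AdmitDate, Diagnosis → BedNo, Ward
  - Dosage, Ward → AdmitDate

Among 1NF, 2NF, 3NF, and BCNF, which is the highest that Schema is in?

3NF

Candidate keys: {AdmitDate, NurseID}, {BedNo, NurseID}, {Dosage, NurseID, Ward}. Prime attributes: {AdmitDate, BedNo, Dosage, NurseID, Ward}.
For AdmitDate → BedNo we have {AdmitDate}⁺ = {AdmitDate, BedNo}; {AdmitDate} is not a superkey, so BCNF fails.
But every attribute on its right side ({BedNo}) is prime, and the same holds for every other non-superkey FD, so 3NF still holds.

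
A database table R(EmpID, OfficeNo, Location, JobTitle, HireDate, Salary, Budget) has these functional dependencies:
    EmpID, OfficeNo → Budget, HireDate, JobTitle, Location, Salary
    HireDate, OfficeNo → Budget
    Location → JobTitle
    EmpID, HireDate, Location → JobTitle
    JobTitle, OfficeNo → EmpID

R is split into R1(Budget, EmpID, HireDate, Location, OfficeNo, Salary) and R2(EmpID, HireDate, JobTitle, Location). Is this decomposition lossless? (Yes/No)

The shared attributes are {EmpID, HireDate, Location} and {EmpID, HireDate, Location}⁺ = {EmpID, HireDate, JobTitle, Location}.
Since R2 ⊆ {EmpID, HireDate, JobTitle, Location}, the intersection is a superkey of R2; the decomposition is lossless.

Yes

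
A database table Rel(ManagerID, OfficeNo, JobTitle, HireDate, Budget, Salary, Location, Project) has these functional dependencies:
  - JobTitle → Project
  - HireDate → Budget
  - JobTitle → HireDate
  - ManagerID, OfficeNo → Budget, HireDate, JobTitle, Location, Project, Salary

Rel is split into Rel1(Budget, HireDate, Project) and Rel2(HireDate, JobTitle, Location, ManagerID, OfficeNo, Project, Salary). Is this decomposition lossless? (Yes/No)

Yes

Common attributes: {HireDate, Project}; their closure is {Budget, HireDate, Project}.
This includes all of Rel1, so the common attributes are a superkey of Rel1 — the join is lossless.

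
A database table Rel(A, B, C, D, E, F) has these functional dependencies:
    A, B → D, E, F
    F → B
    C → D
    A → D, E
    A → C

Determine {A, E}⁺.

Start with {A, E}.
A → D, E applies; add {D} → now {A, D, E}.
A → C applies; add {C} → now {A, C, D, E}.
No further FD applies.

{A, C, D, E}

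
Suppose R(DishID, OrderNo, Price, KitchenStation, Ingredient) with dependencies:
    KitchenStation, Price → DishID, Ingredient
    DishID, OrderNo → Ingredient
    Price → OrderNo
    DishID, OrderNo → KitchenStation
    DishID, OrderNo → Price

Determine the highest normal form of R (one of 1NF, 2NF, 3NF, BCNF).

3NF

Candidate keys: {DishID, OrderNo}, {DishID, Price}, {KitchenStation, Price}. Prime attributes: {DishID, KitchenStation, OrderNo, Price}.
Price → OrderNo breaks BCNF: {Price}⁺ = {OrderNo, Price}, so {Price} is not a superkey.
Since {OrderNo} ⊆ prime attributes and every other non-superkey FD also has a prime right side, the schema is in 3NF.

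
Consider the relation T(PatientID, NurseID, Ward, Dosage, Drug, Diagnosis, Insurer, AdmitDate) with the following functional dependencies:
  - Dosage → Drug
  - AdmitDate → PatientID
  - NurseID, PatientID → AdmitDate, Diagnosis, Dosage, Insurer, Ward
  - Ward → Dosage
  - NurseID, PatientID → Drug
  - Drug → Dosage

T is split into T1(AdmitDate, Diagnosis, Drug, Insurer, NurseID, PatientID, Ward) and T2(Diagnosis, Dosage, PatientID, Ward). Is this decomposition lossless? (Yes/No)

Yes

T1 ∩ T2 = {Diagnosis, PatientID, Ward}; its closure under F is {Diagnosis, Dosage, Drug, PatientID, Ward}.
This includes all of T2, so the common attributes are a superkey of T2 — the join is lossless.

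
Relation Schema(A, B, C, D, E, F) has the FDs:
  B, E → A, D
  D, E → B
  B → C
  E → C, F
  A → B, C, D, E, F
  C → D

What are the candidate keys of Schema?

{A}, {E}

{A}⁺ = {A, B, C, D, E, F}, which is every attribute, so {A} is a candidate key.
{E}⁺ = {A, B, C, D, E, F}, which is every attribute, so {E} is a candidate key.
These are minimal and exhaustive — every other superkey contains one of them.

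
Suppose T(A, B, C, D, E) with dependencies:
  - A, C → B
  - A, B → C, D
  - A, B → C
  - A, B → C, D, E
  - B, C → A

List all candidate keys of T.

{A, B}, {A, C}, {B, C}

{A, B}⁺ = {A, B, C, D, E}, which is every attribute, so {A, B} is a candidate key.
{A, C}⁺ = {A, B, C, D, E}, which is every attribute, so {A, C} is a candidate key.
{B, C}⁺ = {A, B, C, D, E}, which is every attribute, so {B, C} is a candidate key.
Any other superkey properly contains one of these, so there are no further candidate keys.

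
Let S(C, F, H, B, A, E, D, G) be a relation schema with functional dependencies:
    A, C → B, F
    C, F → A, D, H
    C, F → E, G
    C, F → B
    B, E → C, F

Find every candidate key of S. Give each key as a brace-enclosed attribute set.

{A, C} is a candidate key since {A, C}⁺ = {A, B, C, D, E, F, G, H} covers every attribute.
{B, E} is a candidate key since {B, E}⁺ = {A, B, C, D, E, F, G, H} covers every attribute.
{C, F} is a candidate key since {C, F}⁺ = {A, B, C, D, E, F, G, H} covers every attribute.
These are minimal and exhaustive — every other superkey contains one of them.

{A, C}, {B, E}, {C, F}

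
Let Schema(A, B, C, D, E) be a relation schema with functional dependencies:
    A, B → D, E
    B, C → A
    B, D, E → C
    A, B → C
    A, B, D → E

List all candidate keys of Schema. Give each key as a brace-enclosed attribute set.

{B} never appears on the right of any FD, so every key must include it.
{A, B}⁺ = {A, B, C, D, E} — all of the relation — so {A, B} is a candidate key.
{B, C}⁺ = {A, B, C, D, E} — all of the relation — so {B, C} is a candidate key.
{B, D, E}⁺ = {A, B, C, D, E} — all of the relation — so {B, D, E} is a candidate key.
No proper subset of any of these is a key, and no other minimal superkey exists.

{A, B}, {B, C}, {B, D, E}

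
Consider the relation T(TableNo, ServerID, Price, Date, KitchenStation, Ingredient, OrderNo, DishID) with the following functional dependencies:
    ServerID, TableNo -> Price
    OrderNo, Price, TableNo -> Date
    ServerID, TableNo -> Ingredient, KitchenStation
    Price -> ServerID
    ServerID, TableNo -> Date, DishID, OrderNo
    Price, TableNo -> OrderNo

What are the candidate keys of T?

{TableNo} never appears on the right of any FD, so every key must include it.
{Price, TableNo}⁺ = {Date, DishID, Ingredient, KitchenStation, OrderNo, Price, ServerID, TableNo} — all of the relation — so {Price, TableNo} is a candidate key.
{ServerID, TableNo}⁺ = {Date, DishID, Ingredient, KitchenStation, OrderNo, Price, ServerID, TableNo} — all of the relation — so {ServerID, TableNo} is a candidate key.
Any other superkey properly contains one of these, so there are no further candidate keys.

{Price, TableNo}, {ServerID, TableNo}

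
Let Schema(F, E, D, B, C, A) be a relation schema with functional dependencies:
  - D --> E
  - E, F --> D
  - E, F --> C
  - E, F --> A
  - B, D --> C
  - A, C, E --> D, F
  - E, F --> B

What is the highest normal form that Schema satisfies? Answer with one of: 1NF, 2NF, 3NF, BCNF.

Candidate keys: {A, B, D}, {A, C, D}, {A, C, E}, {D, F}, {E, F}. Prime attributes: {A, B, C, D, E, F}.
D --> E: {D}⁺ = {D, E}, which is not all of the attributes, so the left side is not a superkey — BCNF is violated.
Since {E} ⊆ prime attributes and every other non-superkey FD also has a prime right side, the schema is in 3NF.

3NF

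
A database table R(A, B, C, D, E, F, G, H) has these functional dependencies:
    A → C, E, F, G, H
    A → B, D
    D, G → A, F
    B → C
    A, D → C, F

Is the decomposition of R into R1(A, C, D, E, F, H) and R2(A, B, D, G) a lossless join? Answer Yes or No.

Common attributes: {A, D}; their closure is {A, B, C, D, E, F, G, H}.
R1 is contained in that closure, so R1 ∩ R2 → R1 holds and the join is lossless.

Yes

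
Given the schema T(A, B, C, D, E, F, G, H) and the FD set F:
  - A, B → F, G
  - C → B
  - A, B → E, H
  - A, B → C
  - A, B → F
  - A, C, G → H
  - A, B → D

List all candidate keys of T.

No FD produces {A}, so it must be in every candidate key.
{A, B} is a candidate key since {A, B}⁺ = {A, B, C, D, E, F, G, H} covers every attribute.
{A, C} is a candidate key since {A, C}⁺ = {A, B, C, D, E, F, G, H} covers every attribute.
Any other superkey properly contains one of these, so there are no further candidate keys.

{A, B}, {A, C}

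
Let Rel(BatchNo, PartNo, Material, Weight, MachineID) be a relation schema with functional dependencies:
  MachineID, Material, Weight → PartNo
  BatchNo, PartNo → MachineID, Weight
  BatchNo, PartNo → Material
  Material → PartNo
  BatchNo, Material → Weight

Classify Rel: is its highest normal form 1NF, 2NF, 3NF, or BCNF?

3NF

Candidate keys: {BatchNo, Material}, {BatchNo, PartNo}. Prime attributes: {BatchNo, Material, PartNo}.
MachineID, Material, Weight → PartNo: {MachineID, Material, Weight}⁺ = {MachineID, Material, PartNo, Weight}, which is not all of the attributes, so the left side is not a superkey — BCNF is violated.
Its right-hand attributes {PartNo} are all prime, as are those of every other non-superkey FD — the relation is in 3NF.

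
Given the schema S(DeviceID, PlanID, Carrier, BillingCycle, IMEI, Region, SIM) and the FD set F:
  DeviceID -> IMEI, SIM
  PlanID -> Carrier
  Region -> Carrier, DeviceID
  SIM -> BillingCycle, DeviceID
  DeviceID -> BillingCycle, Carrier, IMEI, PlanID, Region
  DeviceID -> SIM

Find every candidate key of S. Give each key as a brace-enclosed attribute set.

{DeviceID}, {Region}, {SIM}

{DeviceID}⁺ = {BillingCycle, Carrier, DeviceID, IMEI, PlanID, Region, SIM}, which is every attribute, so {DeviceID} is a candidate key.
{Region}⁺ = {BillingCycle, Carrier, DeviceID, IMEI, PlanID, Region, SIM}, which is every attribute, so {Region} is a candidate key.
{SIM}⁺ = {BillingCycle, Carrier, DeviceID, IMEI, PlanID, Region, SIM}, which is every attribute, so {SIM} is a candidate key.
These are minimal and exhaustive — every other superkey contains one of them.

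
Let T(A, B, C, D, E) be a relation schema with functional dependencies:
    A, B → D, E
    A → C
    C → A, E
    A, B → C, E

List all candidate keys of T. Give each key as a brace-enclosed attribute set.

Attributes never on any right-hand side: {B} — every candidate key must contain it.
{A, B}⁺ = {A, B, C, D, E} — all of the relation — so {A, B} is a candidate key.
{B, C}⁺ = {A, B, C, D, E} — all of the relation — so {B, C} is a candidate key.
These are minimal and exhaustive — every other superkey contains one of them.

{A, B}, {B, C}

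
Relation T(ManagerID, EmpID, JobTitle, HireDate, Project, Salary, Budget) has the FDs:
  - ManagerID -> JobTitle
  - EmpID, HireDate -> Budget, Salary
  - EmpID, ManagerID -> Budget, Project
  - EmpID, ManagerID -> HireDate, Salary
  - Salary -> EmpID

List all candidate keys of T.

No FD produces {ManagerID}, so it must be in every candidate key.
{EmpID, ManagerID}⁺ = {Budget, EmpID, HireDate, JobTitle, ManagerID, Project, Salary}, which is every attribute, so {EmpID, ManagerID} is a candidate key.
{ManagerID, Salary}⁺ = {Budget, EmpID, HireDate, JobTitle, ManagerID, Project, Salary}, which is every attribute, so {ManagerID, Salary} is a candidate key.
Any other superkey properly contains one of these, so there are no further candidate keys.

{EmpID, ManagerID}, {ManagerID, Salary}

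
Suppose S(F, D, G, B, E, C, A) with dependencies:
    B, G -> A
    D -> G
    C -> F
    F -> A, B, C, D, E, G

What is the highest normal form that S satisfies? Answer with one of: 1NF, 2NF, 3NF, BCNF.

Candidate keys: {C}, {F}. Prime attributes: {C, F}.
B, G -> A breaks BCNF: {B, G}⁺ = {A, B, G}, so {B, G} is not a superkey.
B, G -> A has non-prime {A} on the right and a non-superkey on the left, so 3NF fails.
All keys have size 1, which rules out partial dependencies — 2NF is satisfied.

2NF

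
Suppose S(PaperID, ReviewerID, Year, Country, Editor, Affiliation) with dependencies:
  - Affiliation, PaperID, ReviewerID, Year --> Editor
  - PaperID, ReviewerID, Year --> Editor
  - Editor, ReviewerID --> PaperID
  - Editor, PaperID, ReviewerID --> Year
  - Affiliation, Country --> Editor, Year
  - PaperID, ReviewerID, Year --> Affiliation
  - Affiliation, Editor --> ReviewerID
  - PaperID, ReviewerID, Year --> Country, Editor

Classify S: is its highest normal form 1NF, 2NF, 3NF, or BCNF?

Candidate keys: {Affiliation, Country}, {Affiliation, Editor}, {Editor, ReviewerID}, {PaperID, ReviewerID, Year}. Prime attributes: {Affiliation, Country, Editor, PaperID, ReviewerID, Year}.
Each dependency's left side is a superkey — BCNF holds.

BCNF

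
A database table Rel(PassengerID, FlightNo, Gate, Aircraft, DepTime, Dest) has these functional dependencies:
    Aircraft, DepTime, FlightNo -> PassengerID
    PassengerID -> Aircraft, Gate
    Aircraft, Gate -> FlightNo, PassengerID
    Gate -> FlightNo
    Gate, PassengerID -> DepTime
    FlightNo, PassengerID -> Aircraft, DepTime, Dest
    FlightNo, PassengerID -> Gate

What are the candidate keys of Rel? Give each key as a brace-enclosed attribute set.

{PassengerID}⁺ = {Aircraft, DepTime, Dest, FlightNo, Gate, PassengerID}, which is every attribute, so {PassengerID} is a candidate key.
{Aircraft, Gate}⁺ = {Aircraft, DepTime, Dest, FlightNo, Gate, PassengerID}, which is every attribute, so {Aircraft, Gate} is a candidate key.
{Aircraft, DepTime, FlightNo}⁺ = {Aircraft, DepTime, Dest, FlightNo, Gate, PassengerID}, which is every attribute, so {Aircraft, DepTime, FlightNo} is a candidate key.
Any other superkey properly contains one of these, so there are no further candidate keys.

{Aircraft, DepTime, FlightNo}, {Aircraft, Gate}, {PassengerID}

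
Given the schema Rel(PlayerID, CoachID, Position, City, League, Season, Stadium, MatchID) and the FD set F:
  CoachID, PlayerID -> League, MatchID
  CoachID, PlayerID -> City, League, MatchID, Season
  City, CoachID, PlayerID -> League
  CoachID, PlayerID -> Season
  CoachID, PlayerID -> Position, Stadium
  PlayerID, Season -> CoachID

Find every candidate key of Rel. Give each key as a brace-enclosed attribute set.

{CoachID, PlayerID}, {PlayerID, Season}

{PlayerID} never appears on the right of any FD, so every key must include it.
{CoachID, PlayerID}⁺ = {City, CoachID, League, MatchID, PlayerID, Position, Season, Stadium}, which is every attribute, so {CoachID, PlayerID} is a candidate key.
{PlayerID, Season}⁺ = {City, CoachID, League, MatchID, PlayerID, Position, Season, Stadium}, which is every attribute, so {PlayerID, Season} is a candidate key.
These are minimal and exhaustive — every other superkey contains one of them.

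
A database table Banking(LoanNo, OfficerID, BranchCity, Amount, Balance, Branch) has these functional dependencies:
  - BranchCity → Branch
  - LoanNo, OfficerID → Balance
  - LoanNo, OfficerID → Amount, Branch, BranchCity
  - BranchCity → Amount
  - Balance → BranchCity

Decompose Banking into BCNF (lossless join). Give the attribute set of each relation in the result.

{Amount, Branch, BranchCity}; {Balance, BranchCity}; {Balance, LoanNo, OfficerID}

Candidate key of the original relation: {LoanNo, OfficerID}.
Within {Amount, Balance, Branch, BranchCity, LoanNo, OfficerID}: {BranchCity}⁺ ∩ {Amount, Balance, Branch, BranchCity, LoanNo, OfficerID} = {Amount, Branch, BranchCity}, not the whole set, so BranchCity → Amount, Branch violates BCNF; decompose into {Amount, Branch, BranchCity} and {Balance, BranchCity, LoanNo, OfficerID}.
{Amount, Branch, BranchCity} has no BCNF violation.
Within {Balance, BranchCity, LoanNo, OfficerID}: {Balance}⁺ ∩ {Balance, BranchCity, LoanNo, OfficerID} = {Balance, BranchCity}, not the whole set, so Balance → BranchCity violates BCNF; decompose into {Balance, BranchCity} and {Balance, LoanNo, OfficerID}.
{Balance, BranchCity} has no BCNF violation.
{Balance, LoanNo, OfficerID} has no BCNF violation.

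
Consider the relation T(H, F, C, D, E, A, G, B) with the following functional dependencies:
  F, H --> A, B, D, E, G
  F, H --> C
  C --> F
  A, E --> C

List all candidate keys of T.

{A, E, H}, {C, H}, {F, H}

No FD produces {H}, so it must be in every candidate key.
{C, H}⁺ = {A, B, C, D, E, F, G, H} — all of the relation — so {C, H} is a candidate key.
{F, H}⁺ = {A, B, C, D, E, F, G, H} — all of the relation — so {F, H} is a candidate key.
{A, E, H}⁺ = {A, B, C, D, E, F, G, H} — all of the relation — so {A, E, H} is a candidate key.
These are minimal and exhaustive — every other superkey contains one of them.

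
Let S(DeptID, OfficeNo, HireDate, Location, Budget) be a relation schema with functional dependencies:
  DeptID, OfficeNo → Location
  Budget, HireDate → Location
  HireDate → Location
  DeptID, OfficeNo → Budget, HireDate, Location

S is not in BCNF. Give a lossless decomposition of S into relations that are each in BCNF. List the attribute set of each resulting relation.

{Budget, DeptID, HireDate, OfficeNo}; {HireDate, Location}

Candidate key of the original relation: {DeptID, OfficeNo}.
{Budget, DeptID, HireDate, Location, OfficeNo}: {Budget, HireDate} determines {Budget, HireDate, Location} here but is not a superkey — split on Budget, HireDate → Location, giving {Budget, HireDate, Location} and {Budget, DeptID, HireDate, OfficeNo}.
{Budget, HireDate, Location}: {HireDate} determines {HireDate, Location} here but is not a superkey — split on HireDate → Location, giving {HireDate, Location} and {Budget, HireDate}.
{HireDate, Location}: every determinant is a superkey — BCNF.
{Budget, HireDate}: every determinant is a superkey — BCNF.
{Budget, DeptID, HireDate, OfficeNo}: every determinant is a superkey — BCNF.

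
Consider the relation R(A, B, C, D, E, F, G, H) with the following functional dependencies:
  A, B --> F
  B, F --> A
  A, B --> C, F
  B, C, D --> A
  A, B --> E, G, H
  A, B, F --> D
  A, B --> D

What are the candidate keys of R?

Attributes never on any right-hand side: {B} — every candidate key must contain it.
{A, B}⁺ = {A, B, C, D, E, F, G, H}, which is every attribute, so {A, B} is a candidate key.
{B, F}⁺ = {A, B, C, D, E, F, G, H}, which is every attribute, so {B, F} is a candidate key.
{B, C, D}⁺ = {A, B, C, D, E, F, G, H}, which is every attribute, so {B, C, D} is a candidate key.
These are minimal and exhaustive — every other superkey contains one of them.

{A, B}, {B, C, D}, {B, F}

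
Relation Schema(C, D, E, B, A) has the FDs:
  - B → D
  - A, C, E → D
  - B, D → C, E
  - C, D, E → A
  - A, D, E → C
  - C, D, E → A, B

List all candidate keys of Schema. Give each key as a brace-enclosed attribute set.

Closure of {B} is {A, B, C, D, E}, the whole schema; {B} is a candidate key.
Closure of {A, C, E} is {A, B, C, D, E}, the whole schema; {A, C, E} is a candidate key.
Closure of {A, D, E} is {A, B, C, D, E}, the whole schema; {A, D, E} is a candidate key.
Closure of {C, D, E} is {A, B, C, D, E}, the whole schema; {C, D, E} is a candidate key.
These are minimal and exhaustive — every other superkey contains one of them.

{A, C, E}, {A, D, E}, {B}, {C, D, E}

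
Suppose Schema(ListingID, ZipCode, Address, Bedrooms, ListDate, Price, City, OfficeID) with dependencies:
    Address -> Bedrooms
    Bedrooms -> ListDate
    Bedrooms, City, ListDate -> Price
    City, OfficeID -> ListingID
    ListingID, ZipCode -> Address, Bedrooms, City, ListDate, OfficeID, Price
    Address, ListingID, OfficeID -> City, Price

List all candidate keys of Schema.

No FD produces {ZipCode}, so it must be in every candidate key.
{ListingID, ZipCode}⁺ = {Address, Bedrooms, City, ListDate, ListingID, OfficeID, Price, ZipCode}, which is every attribute, so {ListingID, ZipCode} is a candidate key.
{City, OfficeID, ZipCode}⁺ = {Address, Bedrooms, City, ListDate, ListingID, OfficeID, Price, ZipCode}, which is every attribute, so {City, OfficeID, ZipCode} is a candidate key.
These are minimal and exhaustive — every other superkey contains one of them.

{City, OfficeID, ZipCode}, {ListingID, ZipCode}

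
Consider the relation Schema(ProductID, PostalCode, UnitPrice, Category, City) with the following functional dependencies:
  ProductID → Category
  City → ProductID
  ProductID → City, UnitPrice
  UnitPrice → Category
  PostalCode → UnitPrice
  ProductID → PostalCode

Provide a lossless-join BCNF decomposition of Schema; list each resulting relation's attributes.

Candidate keys of the original relation: {City}, {ProductID}.
In {Category, City, PostalCode, ProductID, UnitPrice}, {UnitPrice} is not a superkey ({UnitPrice}⁺ restricted to this set is {Category, UnitPrice}), so split on UnitPrice → Category into {Category, UnitPrice} and {City, PostalCode, ProductID, UnitPrice}.
{Category, UnitPrice} has no BCNF violation.
In {City, PostalCode, ProductID, UnitPrice}, {PostalCode} is not a superkey ({PostalCode}⁺ restricted to this set is {PostalCode, UnitPrice}), so split on PostalCode → UnitPrice into {PostalCode, UnitPrice} and {City, PostalCode, ProductID}.
{PostalCode, UnitPrice} has no BCNF violation.
{City, PostalCode, ProductID} has no BCNF violation.

{Category, UnitPrice}; {City, PostalCode, ProductID}; {PostalCode, UnitPrice}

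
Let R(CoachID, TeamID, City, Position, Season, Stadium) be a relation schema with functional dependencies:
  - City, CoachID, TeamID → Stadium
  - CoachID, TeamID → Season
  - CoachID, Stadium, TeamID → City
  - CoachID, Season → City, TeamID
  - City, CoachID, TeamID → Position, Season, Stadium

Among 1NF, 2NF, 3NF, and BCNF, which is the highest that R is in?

Candidate keys: {CoachID, Season}, {CoachID, TeamID}. Prime attributes: {CoachID, Season, TeamID}.
The left-hand side of every FD is a superkey, so BCNF is satisfied.

BCNF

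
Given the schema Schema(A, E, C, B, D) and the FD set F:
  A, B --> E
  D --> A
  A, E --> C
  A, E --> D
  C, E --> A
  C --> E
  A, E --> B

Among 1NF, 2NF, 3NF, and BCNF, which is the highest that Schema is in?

3NF

Candidate keys: {A, B}, {A, E}, {B, D}, {C}, {D, E}. Prime attributes: {A, B, C, D, E}.
D --> A breaks BCNF: {D}⁺ = {A, D}, so {D} is not a superkey.
Its right-hand attributes {A} are all prime, as are those of every other non-superkey FD — the relation is in 3NF.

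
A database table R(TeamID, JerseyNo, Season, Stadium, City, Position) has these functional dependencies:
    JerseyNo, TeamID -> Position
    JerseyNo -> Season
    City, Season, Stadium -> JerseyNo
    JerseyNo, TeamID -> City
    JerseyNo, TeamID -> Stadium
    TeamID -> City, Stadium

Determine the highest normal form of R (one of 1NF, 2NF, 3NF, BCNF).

1NF

Candidate keys: {JerseyNo, TeamID}, {Season, TeamID}. Prime attributes: {JerseyNo, Season, TeamID}.
JerseyNo -> Season breaks BCNF: {JerseyNo}⁺ = {JerseyNo, Season}, so {JerseyNo} is not a superkey.
TeamID -> City, Stadium has non-prime {City, Stadium} on the right and a non-superkey on the left, so 3NF fails.
The proper key subset {TeamID} of {JerseyNo, TeamID} determines non-prime {City, Stadium}, so the relation is not even in 2NF.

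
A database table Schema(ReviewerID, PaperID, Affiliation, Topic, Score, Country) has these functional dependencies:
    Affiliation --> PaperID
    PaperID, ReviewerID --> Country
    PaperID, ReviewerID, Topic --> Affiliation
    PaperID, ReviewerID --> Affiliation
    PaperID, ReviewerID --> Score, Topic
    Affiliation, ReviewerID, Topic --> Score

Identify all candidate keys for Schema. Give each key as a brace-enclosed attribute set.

{ReviewerID} never appears on the right of any FD, so every key must include it.
{Affiliation, ReviewerID} is a candidate key since {Affiliation, ReviewerID}⁺ = {Affiliation, Country, PaperID, ReviewerID, Score, Topic} covers every attribute.
{PaperID, ReviewerID} is a candidate key since {PaperID, ReviewerID}⁺ = {Affiliation, Country, PaperID, ReviewerID, Score, Topic} covers every attribute.
These are minimal and exhaustive — every other superkey contains one of them.

{Affiliation, ReviewerID}, {PaperID, ReviewerID}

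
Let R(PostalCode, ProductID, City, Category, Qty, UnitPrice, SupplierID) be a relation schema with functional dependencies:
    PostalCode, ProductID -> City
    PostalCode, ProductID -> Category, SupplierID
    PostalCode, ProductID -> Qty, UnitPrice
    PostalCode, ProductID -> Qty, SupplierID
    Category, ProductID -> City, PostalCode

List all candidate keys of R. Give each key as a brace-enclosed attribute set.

{ProductID} never appears on the right of any FD, so every key must include it.
{Category, ProductID}⁺ = {Category, City, PostalCode, ProductID, Qty, SupplierID, UnitPrice} — all of the relation — so {Category, ProductID} is a candidate key.
{PostalCode, ProductID}⁺ = {Category, City, PostalCode, ProductID, Qty, SupplierID, UnitPrice} — all of the relation — so {PostalCode, ProductID} is a candidate key.
These are minimal and exhaustive — every other superkey contains one of them.

{Category, ProductID}, {PostalCode, ProductID}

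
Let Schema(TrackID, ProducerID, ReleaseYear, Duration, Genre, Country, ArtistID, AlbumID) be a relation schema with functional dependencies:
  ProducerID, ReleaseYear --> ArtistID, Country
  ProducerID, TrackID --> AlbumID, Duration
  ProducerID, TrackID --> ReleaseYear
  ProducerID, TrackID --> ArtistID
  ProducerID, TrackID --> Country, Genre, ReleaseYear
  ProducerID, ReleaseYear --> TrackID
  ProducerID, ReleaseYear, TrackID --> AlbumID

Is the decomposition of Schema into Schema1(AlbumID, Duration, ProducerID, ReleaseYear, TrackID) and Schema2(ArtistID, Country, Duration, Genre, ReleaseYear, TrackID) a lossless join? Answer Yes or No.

The shared attributes are {Duration, ReleaseYear, TrackID} and {Duration, ReleaseYear, TrackID}⁺ = {Duration, ReleaseYear, TrackID}.
The closure covers neither Schema1 nor Schema2 entirely; the join is not lossless.

No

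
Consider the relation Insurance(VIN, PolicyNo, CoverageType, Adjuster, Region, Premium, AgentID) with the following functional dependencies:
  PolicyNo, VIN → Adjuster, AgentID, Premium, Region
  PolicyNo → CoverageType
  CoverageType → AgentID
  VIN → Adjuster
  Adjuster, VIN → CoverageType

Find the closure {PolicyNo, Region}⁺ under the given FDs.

{AgentID, CoverageType, PolicyNo, Region}

Start with {PolicyNo, Region}.
PolicyNo → CoverageType applies; add {CoverageType} → now {CoverageType, PolicyNo, Region}.
CoverageType → AgentID applies; add {AgentID} → now {AgentID, CoverageType, PolicyNo, Region}.
No further FD applies.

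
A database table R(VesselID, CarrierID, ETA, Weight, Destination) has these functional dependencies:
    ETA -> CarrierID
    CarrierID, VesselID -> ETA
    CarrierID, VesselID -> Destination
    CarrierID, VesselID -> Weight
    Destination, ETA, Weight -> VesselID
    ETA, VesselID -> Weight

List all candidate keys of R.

Closure of {CarrierID, VesselID} is {CarrierID, Destination, ETA, VesselID, Weight}, the whole schema; {CarrierID, VesselID} is a candidate key.
Closure of {ETA, VesselID} is {CarrierID, Destination, ETA, VesselID, Weight}, the whole schema; {ETA, VesselID} is a candidate key.
Closure of {Destination, ETA, Weight} is {CarrierID, Destination, ETA, VesselID, Weight}, the whole schema; {Destination, ETA, Weight} is a candidate key.
Any other superkey properly contains one of these, so there are no further candidate keys.

{CarrierID, VesselID}, {Destination, ETA, Weight}, {ETA, VesselID}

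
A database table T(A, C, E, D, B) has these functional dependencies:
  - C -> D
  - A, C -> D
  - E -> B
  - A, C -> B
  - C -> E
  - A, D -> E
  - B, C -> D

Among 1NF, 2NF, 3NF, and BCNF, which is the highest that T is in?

Candidate key: {A, C}. Prime attributes: {A, C}.
C -> D breaks BCNF: {C}⁺ = {B, C, D, E}, so {C} is not a superkey.
Because {D} is non-prime and the left side of C -> D is not a superkey, the relation is not in 3NF.
Since {C} ⊂ {A, C} and {C}⁺ ⊇ {B, D, E} with {B, D, E} non-prime, there is a partial dependency; 2NF fails.

1NF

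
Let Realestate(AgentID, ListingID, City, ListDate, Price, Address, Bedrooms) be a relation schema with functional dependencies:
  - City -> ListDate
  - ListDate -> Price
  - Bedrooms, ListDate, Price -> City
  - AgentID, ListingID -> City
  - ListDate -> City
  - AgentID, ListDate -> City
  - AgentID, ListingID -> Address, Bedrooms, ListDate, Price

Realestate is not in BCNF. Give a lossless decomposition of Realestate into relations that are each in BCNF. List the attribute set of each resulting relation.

{Address, AgentID, Bedrooms, City, ListingID}; {City, ListDate, Price}

Candidate key of the original relation: {AgentID, ListingID}.
{Address, AgentID, Bedrooms, City, ListDate, ListingID, Price}: {City} determines {City, ListDate, Price} here but is not a superkey — split on City -> ListDate, Price, giving {City, ListDate, Price} and {Address, AgentID, Bedrooms, City, ListingID}.
{City, ListDate, Price} is in BCNF.
{Address, AgentID, Bedrooms, City, ListingID} is in BCNF.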